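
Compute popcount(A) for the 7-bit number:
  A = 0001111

0001111
1-bits at positions (from bit 0 = LSB): 0, 1, 2, 3
Count = 4

Answer: 4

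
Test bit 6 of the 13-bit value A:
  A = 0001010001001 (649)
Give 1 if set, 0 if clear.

Bit 6 is the 7th from the right.
  0001010001001
        ^
That bit is 0.

Answer: 0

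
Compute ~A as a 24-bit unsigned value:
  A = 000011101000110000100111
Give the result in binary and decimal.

Flip each bit (0->1, 1->0):
  000011101000110000100111
  111100010111001111011000

Answer: 111100010111001111011000 (15823832)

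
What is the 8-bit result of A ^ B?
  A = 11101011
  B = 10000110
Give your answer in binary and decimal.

Apply ^ to each column (1 where bits differ):
  11101011
^ 10000110
----------
  01101101

Answer: 01101101 (109)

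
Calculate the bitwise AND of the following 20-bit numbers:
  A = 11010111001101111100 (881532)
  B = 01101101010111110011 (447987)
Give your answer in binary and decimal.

Apply & to each column (1 only where both bits are 1):
  11010111001101111100
& 01101101010111110011
----------------------
  01000101000101110000

Answer: 01000101000101110000 (282992)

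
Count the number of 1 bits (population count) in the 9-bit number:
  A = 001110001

001110001
1-bits at positions (from bit 0 = LSB): 0, 4, 5, 6
Count = 4

Answer: 4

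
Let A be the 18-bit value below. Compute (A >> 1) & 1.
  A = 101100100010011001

Bit 1 is the 2nd from the right.
  101100100010011001
                  ^
That bit is 0.

Answer: 0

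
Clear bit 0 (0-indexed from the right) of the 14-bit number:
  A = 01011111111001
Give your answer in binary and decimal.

Mask = ~(1 << 0) = 11111111111110
Bit 0 of A is 1, so AND-ing with the mask clears it to 0.
  01011111111001
& 11111111111110
----------------
  01011111111000

Answer: 01011111111000 (6136)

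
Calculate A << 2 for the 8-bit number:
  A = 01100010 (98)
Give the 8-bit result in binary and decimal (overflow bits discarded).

Shift left by 2: drop the top 2 bit(s), append 2 zero(s) on the right.
  01100010  ->  discard [01], keep [100010], append 00
= 10001000

Answer: 10001000 (136)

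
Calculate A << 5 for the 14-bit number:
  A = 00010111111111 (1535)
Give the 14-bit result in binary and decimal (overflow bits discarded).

Shift left by 5: drop the top 5 bit(s), append 5 zero(s) on the right.
  00010111111111  ->  discard [00010], keep [111111111], append 00000
= 11111111100000

Answer: 11111111100000 (16352)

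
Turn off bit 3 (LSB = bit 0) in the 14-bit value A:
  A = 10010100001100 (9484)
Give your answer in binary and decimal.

Mask = ~(1 << 3) = 11111111110111
Bit 3 of A is 1, so AND-ing with the mask clears it to 0.
  10010100001100
& 11111111110111
----------------
  10010100000100

Answer: 10010100000100 (9476)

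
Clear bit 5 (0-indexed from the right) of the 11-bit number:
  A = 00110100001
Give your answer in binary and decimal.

Mask = ~(1 << 5) = 11111011111
Bit 5 of A is 1, so AND-ing with the mask clears it to 0.
  00110100001
& 11111011111
-------------
  00110000001

Answer: 00110000001 (385)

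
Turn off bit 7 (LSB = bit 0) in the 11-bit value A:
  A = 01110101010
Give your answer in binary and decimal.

Mask = ~(1 << 7) = 11101111111
Bit 7 of A is 1, so AND-ing with the mask clears it to 0.
  01110101010
& 11101111111
-------------
  01100101010

Answer: 01100101010 (810)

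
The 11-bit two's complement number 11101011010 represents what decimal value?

MSB is 1, so the value is negative. Find the magnitude:
1. Invert bits:  00010100101
2. Add 1:        00010100110  = 166
3. Apply sign:   -166

Answer: -166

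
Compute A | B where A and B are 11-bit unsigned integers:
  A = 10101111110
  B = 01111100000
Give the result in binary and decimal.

Apply | to each column (1 where either bit is 1):
  10101111110
| 01111100000
-------------
  11111111110

Answer: 11111111110 (2046)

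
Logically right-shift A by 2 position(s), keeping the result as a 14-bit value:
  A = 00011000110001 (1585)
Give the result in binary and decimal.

Logical shift right by 2: drop the bottom 2 bit(s), prepend 2 zero(s) on the left.
  00011000110001  ->  keep [000110001100], discard [01], prepend 00
= 00000110001100

Answer: 00000110001100 (396)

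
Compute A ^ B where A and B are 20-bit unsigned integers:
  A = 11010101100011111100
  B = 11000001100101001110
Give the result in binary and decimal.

Apply ^ to each column (1 where bits differ):
  11010101100011111100
^ 11000001100101001110
----------------------
  00010100000110110010

Answer: 00010100000110110010 (82354)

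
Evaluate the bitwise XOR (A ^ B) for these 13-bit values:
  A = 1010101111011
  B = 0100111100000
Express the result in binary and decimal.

Apply ^ to each column (1 where bits differ):
  1010101111011
^ 0100111100000
---------------
  1110010011011

Answer: 1110010011011 (7323)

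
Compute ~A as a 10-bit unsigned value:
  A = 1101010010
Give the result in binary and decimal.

Flip each bit (0->1, 1->0):
  1101010010
  0010101101

Answer: 0010101101 (173)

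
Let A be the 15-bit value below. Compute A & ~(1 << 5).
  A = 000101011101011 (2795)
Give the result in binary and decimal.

Mask = ~(1 << 5) = 111111111011111
Bit 5 of A is 1, so AND-ing with the mask clears it to 0.
  000101011101011
& 111111111011111
-----------------
  000101011001011

Answer: 000101011001011 (2763)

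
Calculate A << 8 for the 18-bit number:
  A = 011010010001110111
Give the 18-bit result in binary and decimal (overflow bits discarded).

Shift left by 8: drop the top 8 bit(s), append 8 zero(s) on the right.
  011010010001110111  ->  discard [01101001], keep [0001110111], append 00000000
= 000111011100000000

Answer: 000111011100000000 (30464)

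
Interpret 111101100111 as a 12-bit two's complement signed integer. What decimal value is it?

MSB is 1, so the value is negative. Find the magnitude:
1. Invert bits:  000010011000
2. Add 1:        000010011001  = 153
3. Apply sign:   -153

Answer: -153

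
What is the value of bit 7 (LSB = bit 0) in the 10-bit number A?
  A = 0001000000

Bit 7 is the 8th from the right.
  0001000000
    ^
That bit is 0.

Answer: 0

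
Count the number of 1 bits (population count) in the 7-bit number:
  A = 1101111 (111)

1101111
1-bits at positions (from bit 0 = LSB): 0, 1, 2, 3, 5, 6
Count = 6

Answer: 6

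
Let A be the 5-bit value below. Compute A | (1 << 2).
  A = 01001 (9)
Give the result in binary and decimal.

Mask = 1 << 2 = 00100
Bit 2 of A is 0, so OR-ing with the mask flips it to 1.
  01001
| 00100
-------
  01101

Answer: 01101 (13)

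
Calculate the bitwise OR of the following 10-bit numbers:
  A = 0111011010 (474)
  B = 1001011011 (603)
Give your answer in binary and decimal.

Apply | to each column (1 where either bit is 1):
  0111011010
| 1001011011
------------
  1111011011

Answer: 1111011011 (987)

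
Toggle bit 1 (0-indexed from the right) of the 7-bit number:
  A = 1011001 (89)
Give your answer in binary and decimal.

Mask = 1 << 1 = 0000010
Bit 1 of A is 0; XOR with the mask flips it to 1.
  1011001
^ 0000010
---------
  1011011

Answer: 1011011 (91)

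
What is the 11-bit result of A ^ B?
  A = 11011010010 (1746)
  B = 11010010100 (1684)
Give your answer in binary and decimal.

Apply ^ to each column (1 where bits differ):
  11011010010
^ 11010010100
-------------
  00001000110

Answer: 00001000110 (70)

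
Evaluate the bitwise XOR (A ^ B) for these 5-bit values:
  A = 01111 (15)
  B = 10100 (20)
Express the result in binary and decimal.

Apply ^ to each column (1 where bits differ):
  01111
^ 10100
-------
  11011

Answer: 11011 (27)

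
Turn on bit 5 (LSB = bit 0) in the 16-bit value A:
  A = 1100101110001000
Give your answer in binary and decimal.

Mask = 1 << 5 = 0000000000100000
Bit 5 of A is 0, so OR-ing with the mask flips it to 1.
  1100101110001000
| 0000000000100000
------------------
  1100101110101000

Answer: 1100101110101000 (52136)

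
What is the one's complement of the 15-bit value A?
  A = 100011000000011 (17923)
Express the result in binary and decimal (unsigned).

Flip each bit (0->1, 1->0):
  100011000000011
  011100111111100

Answer: 011100111111100 (14844)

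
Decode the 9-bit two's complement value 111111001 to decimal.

MSB is 1, so the value is negative. Find the magnitude:
1. Invert bits:  000000110
2. Add 1:        000000111  = 7
3. Apply sign:   -7

Answer: -7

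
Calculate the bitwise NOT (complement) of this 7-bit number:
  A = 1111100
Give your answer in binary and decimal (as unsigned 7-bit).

Flip each bit (0->1, 1->0):
  1111100
  0000011

Answer: 0000011 (3)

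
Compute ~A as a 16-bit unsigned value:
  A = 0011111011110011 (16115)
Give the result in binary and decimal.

Flip each bit (0->1, 1->0):
  0011111011110011
  1100000100001100

Answer: 1100000100001100 (49420)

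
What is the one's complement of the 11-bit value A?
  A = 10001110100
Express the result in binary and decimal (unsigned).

Flip each bit (0->1, 1->0):
  10001110100
  01110001011

Answer: 01110001011 (907)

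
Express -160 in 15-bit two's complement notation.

1. Binary of +160:  000000010100000
2. Invert bits:     111111101011111
3. Add 1:           111111101100000

Answer: 111111101100000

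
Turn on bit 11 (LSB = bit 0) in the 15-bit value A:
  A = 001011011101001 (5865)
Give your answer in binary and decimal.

Mask = 1 << 11 = 000100000000000
Bit 11 of A is 0, so OR-ing with the mask flips it to 1.
  001011011101001
| 000100000000000
-----------------
  001111011101001

Answer: 001111011101001 (7913)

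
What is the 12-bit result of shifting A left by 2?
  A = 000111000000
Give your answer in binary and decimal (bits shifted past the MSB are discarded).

Shift left by 2: drop the top 2 bit(s), append 2 zero(s) on the right.
  000111000000  ->  discard [00], keep [0111000000], append 00
= 011100000000

Answer: 011100000000 (1792)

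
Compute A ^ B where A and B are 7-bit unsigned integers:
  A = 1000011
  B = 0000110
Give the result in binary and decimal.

Apply ^ to each column (1 where bits differ):
  1000011
^ 0000110
---------
  1000101

Answer: 1000101 (69)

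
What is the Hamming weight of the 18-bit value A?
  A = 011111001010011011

011111001010011011
1-bits at positions (from bit 0 = LSB): 0, 1, 3, 4, 7, 9, 12, 13, 14, 15, 16
Count = 11

Answer: 11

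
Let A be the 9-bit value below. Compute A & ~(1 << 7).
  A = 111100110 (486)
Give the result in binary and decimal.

Mask = ~(1 << 7) = 101111111
Bit 7 of A is 1, so AND-ing with the mask clears it to 0.
  111100110
& 101111111
-----------
  101100110

Answer: 101100110 (358)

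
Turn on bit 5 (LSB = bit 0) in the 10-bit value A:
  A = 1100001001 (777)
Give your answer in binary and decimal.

Mask = 1 << 5 = 0000100000
Bit 5 of A is 0, so OR-ing with the mask flips it to 1.
  1100001001
| 0000100000
------------
  1100101001

Answer: 1100101001 (809)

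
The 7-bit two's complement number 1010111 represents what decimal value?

MSB is 1, so the value is negative. Find the magnitude:
1. Invert bits:  0101000
2. Add 1:        0101001  = 41
3. Apply sign:   -41

Answer: -41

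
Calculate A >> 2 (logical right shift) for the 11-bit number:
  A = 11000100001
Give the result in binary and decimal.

Logical shift right by 2: drop the bottom 2 bit(s), prepend 2 zero(s) on the left.
  11000100001  ->  keep [110001000], discard [01], prepend 00
= 00110001000

Answer: 00110001000 (392)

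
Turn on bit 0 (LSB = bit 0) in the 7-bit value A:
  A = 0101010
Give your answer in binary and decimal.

Mask = 1 << 0 = 0000001
Bit 0 of A is 0, so OR-ing with the mask flips it to 1.
  0101010
| 0000001
---------
  0101011

Answer: 0101011 (43)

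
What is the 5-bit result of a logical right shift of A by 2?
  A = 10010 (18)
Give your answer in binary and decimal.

Logical shift right by 2: drop the bottom 2 bit(s), prepend 2 zero(s) on the left.
  10010  ->  keep [100], discard [10], prepend 00
= 00100

Answer: 00100 (4)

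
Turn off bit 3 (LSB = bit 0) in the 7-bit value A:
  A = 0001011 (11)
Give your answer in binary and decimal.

Mask = ~(1 << 3) = 1110111
Bit 3 of A is 1, so AND-ing with the mask clears it to 0.
  0001011
& 1110111
---------
  0000011

Answer: 0000011 (3)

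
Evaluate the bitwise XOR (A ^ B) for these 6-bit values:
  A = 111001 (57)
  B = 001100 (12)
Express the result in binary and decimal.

Apply ^ to each column (1 where bits differ):
  111001
^ 001100
--------
  110101

Answer: 110101 (53)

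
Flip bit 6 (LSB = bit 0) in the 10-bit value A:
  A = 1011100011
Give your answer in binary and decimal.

Mask = 1 << 6 = 0001000000
Bit 6 of A is 1; XOR with the mask flips it to 0.
  1011100011
^ 0001000000
------------
  1010100011

Answer: 1010100011 (675)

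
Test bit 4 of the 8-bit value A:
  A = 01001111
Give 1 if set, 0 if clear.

Bit 4 is the 5th from the right.
  01001111
     ^
That bit is 0.

Answer: 0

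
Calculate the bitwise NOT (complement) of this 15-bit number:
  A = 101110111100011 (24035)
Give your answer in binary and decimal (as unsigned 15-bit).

Flip each bit (0->1, 1->0):
  101110111100011
  010001000011100

Answer: 010001000011100 (8732)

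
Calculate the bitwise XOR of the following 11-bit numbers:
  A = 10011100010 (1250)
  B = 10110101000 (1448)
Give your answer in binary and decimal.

Apply ^ to each column (1 where bits differ):
  10011100010
^ 10110101000
-------------
  00101001010

Answer: 00101001010 (330)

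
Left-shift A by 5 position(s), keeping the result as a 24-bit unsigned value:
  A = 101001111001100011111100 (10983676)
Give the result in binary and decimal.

Shift left by 5: drop the top 5 bit(s), append 5 zero(s) on the right.
  101001111001100011111100  ->  discard [10100], keep [1111001100011111100], append 00000
= 111100110001111110000000

Answer: 111100110001111110000000 (15933312)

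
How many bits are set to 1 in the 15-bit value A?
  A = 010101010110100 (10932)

010101010110100
1-bits at positions (from bit 0 = LSB): 2, 4, 5, 7, 9, 11, 13
Count = 7

Answer: 7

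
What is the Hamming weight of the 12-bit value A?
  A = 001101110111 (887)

001101110111
1-bits at positions (from bit 0 = LSB): 0, 1, 2, 4, 5, 6, 8, 9
Count = 8

Answer: 8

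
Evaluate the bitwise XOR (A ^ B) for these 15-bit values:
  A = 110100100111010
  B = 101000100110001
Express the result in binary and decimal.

Apply ^ to each column (1 where bits differ):
  110100100111010
^ 101000100110001
-----------------
  011100000001011

Answer: 011100000001011 (14347)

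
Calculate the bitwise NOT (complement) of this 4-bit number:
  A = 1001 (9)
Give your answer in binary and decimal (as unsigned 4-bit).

Flip each bit (0->1, 1->0):
  1001
  0110

Answer: 0110 (6)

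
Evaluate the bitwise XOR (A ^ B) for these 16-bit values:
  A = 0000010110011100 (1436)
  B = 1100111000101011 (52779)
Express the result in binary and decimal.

Apply ^ to each column (1 where bits differ):
  0000010110011100
^ 1100111000101011
------------------
  1100101110110111

Answer: 1100101110110111 (52151)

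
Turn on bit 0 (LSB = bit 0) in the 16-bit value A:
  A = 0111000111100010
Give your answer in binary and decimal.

Mask = 1 << 0 = 0000000000000001
Bit 0 of A is 0, so OR-ing with the mask flips it to 1.
  0111000111100010
| 0000000000000001
------------------
  0111000111100011

Answer: 0111000111100011 (29155)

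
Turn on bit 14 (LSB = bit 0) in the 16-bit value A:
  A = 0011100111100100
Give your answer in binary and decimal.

Mask = 1 << 14 = 0100000000000000
Bit 14 of A is 0, so OR-ing with the mask flips it to 1.
  0011100111100100
| 0100000000000000
------------------
  0111100111100100

Answer: 0111100111100100 (31204)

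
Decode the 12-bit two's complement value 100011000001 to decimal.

MSB is 1, so the value is negative. Find the magnitude:
1. Invert bits:  011100111110
2. Add 1:        011100111111  = 1855
3. Apply sign:   -1855

Answer: -1855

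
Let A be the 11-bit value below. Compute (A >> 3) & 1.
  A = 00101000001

Bit 3 is the 4th from the right.
  00101000001
         ^
That bit is 0.

Answer: 0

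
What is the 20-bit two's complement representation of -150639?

1. Binary of +150639:  00100100110001101111
2. Invert bits:     11011011001110010000
3. Add 1:           11011011001110010001

Answer: 11011011001110010001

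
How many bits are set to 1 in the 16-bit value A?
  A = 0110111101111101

0110111101111101
1-bits at positions (from bit 0 = LSB): 0, 2, 3, 4, 5, 6, 8, 9, 10, 11, 13, 14
Count = 12

Answer: 12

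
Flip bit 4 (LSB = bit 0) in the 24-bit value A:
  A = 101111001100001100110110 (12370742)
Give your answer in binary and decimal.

Mask = 1 << 4 = 000000000000000000010000
Bit 4 of A is 1; XOR with the mask flips it to 0.
  101111001100001100110110
^ 000000000000000000010000
--------------------------
  101111001100001100100110

Answer: 101111001100001100100110 (12370726)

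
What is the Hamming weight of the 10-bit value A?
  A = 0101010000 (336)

0101010000
1-bits at positions (from bit 0 = LSB): 4, 6, 8
Count = 3

Answer: 3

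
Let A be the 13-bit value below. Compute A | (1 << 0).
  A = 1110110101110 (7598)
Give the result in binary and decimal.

Mask = 1 << 0 = 0000000000001
Bit 0 of A is 0, so OR-ing with the mask flips it to 1.
  1110110101110
| 0000000000001
---------------
  1110110101111

Answer: 1110110101111 (7599)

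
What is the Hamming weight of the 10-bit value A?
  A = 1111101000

1111101000
1-bits at positions (from bit 0 = LSB): 3, 5, 6, 7, 8, 9
Count = 6

Answer: 6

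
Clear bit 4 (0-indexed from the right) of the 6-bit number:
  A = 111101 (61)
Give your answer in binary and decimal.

Mask = ~(1 << 4) = 101111
Bit 4 of A is 1, so AND-ing with the mask clears it to 0.
  111101
& 101111
--------
  101101

Answer: 101101 (45)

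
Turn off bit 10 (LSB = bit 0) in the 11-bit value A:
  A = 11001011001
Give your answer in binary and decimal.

Mask = ~(1 << 10) = 01111111111
Bit 10 of A is 1, so AND-ing with the mask clears it to 0.
  11001011001
& 01111111111
-------------
  01001011001

Answer: 01001011001 (601)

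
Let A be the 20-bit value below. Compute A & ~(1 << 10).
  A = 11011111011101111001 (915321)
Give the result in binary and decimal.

Mask = ~(1 << 10) = 11111111101111111111
Bit 10 of A is 1, so AND-ing with the mask clears it to 0.
  11011111011101111001
& 11111111101111111111
----------------------
  11011111001101111001

Answer: 11011111001101111001 (914297)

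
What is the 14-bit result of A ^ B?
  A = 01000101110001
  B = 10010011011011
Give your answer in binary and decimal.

Apply ^ to each column (1 where bits differ):
  01000101110001
^ 10010011011011
----------------
  11010110101010

Answer: 11010110101010 (13738)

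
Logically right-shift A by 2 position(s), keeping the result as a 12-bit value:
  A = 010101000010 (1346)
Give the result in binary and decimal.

Logical shift right by 2: drop the bottom 2 bit(s), prepend 2 zero(s) on the left.
  010101000010  ->  keep [0101010000], discard [10], prepend 00
= 000101010000

Answer: 000101010000 (336)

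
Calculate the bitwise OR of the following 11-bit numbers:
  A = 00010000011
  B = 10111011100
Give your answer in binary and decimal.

Apply | to each column (1 where either bit is 1):
  00010000011
| 10111011100
-------------
  10111011111

Answer: 10111011111 (1503)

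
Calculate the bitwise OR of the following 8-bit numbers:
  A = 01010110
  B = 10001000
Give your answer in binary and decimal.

Apply | to each column (1 where either bit is 1):
  01010110
| 10001000
----------
  11011110

Answer: 11011110 (222)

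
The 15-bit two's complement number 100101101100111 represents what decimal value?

MSB is 1, so the value is negative. Find the magnitude:
1. Invert bits:  011010010011000
2. Add 1:        011010010011001  = 13465
3. Apply sign:   -13465

Answer: -13465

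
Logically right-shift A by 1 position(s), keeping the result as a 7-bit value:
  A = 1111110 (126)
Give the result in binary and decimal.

Logical shift right by 1: drop the bottom 1 bit(s), prepend 1 zero(s) on the left.
  1111110  ->  keep [111111], discard [0], prepend 0
= 0111111

Answer: 0111111 (63)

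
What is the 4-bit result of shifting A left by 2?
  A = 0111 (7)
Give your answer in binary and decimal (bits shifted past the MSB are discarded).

Shift left by 2: drop the top 2 bit(s), append 2 zero(s) on the right.
  0111  ->  discard [01], keep [11], append 00
= 1100

Answer: 1100 (12)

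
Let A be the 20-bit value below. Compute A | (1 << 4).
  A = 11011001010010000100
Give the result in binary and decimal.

Mask = 1 << 4 = 00000000000000010000
Bit 4 of A is 0, so OR-ing with the mask flips it to 1.
  11011001010010000100
| 00000000000000010000
----------------------
  11011001010010010100

Answer: 11011001010010010100 (890004)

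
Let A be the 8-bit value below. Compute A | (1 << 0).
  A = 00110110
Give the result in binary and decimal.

Mask = 1 << 0 = 00000001
Bit 0 of A is 0, so OR-ing with the mask flips it to 1.
  00110110
| 00000001
----------
  00110111

Answer: 00110111 (55)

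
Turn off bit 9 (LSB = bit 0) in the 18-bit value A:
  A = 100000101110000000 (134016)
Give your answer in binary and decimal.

Mask = ~(1 << 9) = 111111110111111111
Bit 9 of A is 1, so AND-ing with the mask clears it to 0.
  100000101110000000
& 111111110111111111
--------------------
  100000100110000000

Answer: 100000100110000000 (133504)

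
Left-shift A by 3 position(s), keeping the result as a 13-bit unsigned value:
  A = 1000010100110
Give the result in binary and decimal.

Shift left by 3: drop the top 3 bit(s), append 3 zero(s) on the right.
  1000010100110  ->  discard [100], keep [0010100110], append 000
= 0010100110000

Answer: 0010100110000 (1328)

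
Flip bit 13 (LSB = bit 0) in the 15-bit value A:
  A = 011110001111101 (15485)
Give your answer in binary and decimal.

Mask = 1 << 13 = 010000000000000
Bit 13 of A is 1; XOR with the mask flips it to 0.
  011110001111101
^ 010000000000000
-----------------
  001110001111101

Answer: 001110001111101 (7293)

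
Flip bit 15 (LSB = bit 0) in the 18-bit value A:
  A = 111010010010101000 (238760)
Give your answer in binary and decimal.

Mask = 1 << 15 = 001000000000000000
Bit 15 of A is 1; XOR with the mask flips it to 0.
  111010010010101000
^ 001000000000000000
--------------------
  110010010010101000

Answer: 110010010010101000 (205992)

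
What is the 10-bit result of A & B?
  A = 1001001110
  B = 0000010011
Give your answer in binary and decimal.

Apply & to each column (1 only where both bits are 1):
  1001001110
& 0000010011
------------
  0000000010

Answer: 0000000010 (2)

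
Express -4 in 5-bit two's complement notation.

1. Binary of +4:  00100
2. Invert bits:     11011
3. Add 1:           11100

Answer: 11100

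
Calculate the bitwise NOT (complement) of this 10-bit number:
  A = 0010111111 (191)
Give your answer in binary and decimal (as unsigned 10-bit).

Flip each bit (0->1, 1->0):
  0010111111
  1101000000

Answer: 1101000000 (832)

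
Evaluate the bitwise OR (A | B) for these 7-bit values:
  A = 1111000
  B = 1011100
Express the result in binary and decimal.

Apply | to each column (1 where either bit is 1):
  1111000
| 1011100
---------
  1111100

Answer: 1111100 (124)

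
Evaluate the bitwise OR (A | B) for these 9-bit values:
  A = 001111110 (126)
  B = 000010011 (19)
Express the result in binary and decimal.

Apply | to each column (1 where either bit is 1):
  001111110
| 000010011
-----------
  001111111

Answer: 001111111 (127)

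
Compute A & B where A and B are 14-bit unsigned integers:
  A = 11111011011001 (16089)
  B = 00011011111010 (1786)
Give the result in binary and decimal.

Apply & to each column (1 only where both bits are 1):
  11111011011001
& 00011011111010
----------------
  00011011011000

Answer: 00011011011000 (1752)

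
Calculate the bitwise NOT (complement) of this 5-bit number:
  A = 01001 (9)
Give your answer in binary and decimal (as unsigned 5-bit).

Flip each bit (0->1, 1->0):
  01001
  10110

Answer: 10110 (22)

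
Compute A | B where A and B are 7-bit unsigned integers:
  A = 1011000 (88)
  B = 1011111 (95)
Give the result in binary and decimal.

Apply | to each column (1 where either bit is 1):
  1011000
| 1011111
---------
  1011111

Answer: 1011111 (95)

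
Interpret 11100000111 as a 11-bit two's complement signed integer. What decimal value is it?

MSB is 1, so the value is negative. Find the magnitude:
1. Invert bits:  00011111000
2. Add 1:        00011111001  = 249
3. Apply sign:   -249

Answer: -249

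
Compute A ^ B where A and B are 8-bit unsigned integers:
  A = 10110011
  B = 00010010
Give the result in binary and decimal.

Apply ^ to each column (1 where bits differ):
  10110011
^ 00010010
----------
  10100001

Answer: 10100001 (161)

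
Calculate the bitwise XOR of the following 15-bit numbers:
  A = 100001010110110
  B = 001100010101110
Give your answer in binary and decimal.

Apply ^ to each column (1 where bits differ):
  100001010110110
^ 001100010101110
-----------------
  101101000011000

Answer: 101101000011000 (23064)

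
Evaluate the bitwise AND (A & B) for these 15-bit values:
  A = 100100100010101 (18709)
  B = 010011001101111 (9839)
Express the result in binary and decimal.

Apply & to each column (1 only where both bits are 1):
  100100100010101
& 010011001101111
-----------------
  000000000000101

Answer: 000000000000101 (5)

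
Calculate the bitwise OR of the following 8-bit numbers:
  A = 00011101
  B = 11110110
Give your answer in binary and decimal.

Apply | to each column (1 where either bit is 1):
  00011101
| 11110110
----------
  11111111

Answer: 11111111 (255)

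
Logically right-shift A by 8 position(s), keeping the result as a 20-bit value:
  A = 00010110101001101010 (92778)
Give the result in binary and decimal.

Logical shift right by 8: drop the bottom 8 bit(s), prepend 8 zero(s) on the left.
  00010110101001101010  ->  keep [000101101010], discard [01101010], prepend 00000000
= 00000000000101101010

Answer: 00000000000101101010 (362)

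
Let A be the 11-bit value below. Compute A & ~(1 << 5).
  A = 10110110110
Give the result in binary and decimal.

Mask = ~(1 << 5) = 11111011111
Bit 5 of A is 1, so AND-ing with the mask clears it to 0.
  10110110110
& 11111011111
-------------
  10110010110

Answer: 10110010110 (1430)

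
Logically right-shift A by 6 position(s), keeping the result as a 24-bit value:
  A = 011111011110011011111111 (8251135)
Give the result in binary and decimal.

Logical shift right by 6: drop the bottom 6 bit(s), prepend 6 zero(s) on the left.
  011111011110011011111111  ->  keep [011111011110011011], discard [111111], prepend 000000
= 000000011111011110011011

Answer: 000000011111011110011011 (128923)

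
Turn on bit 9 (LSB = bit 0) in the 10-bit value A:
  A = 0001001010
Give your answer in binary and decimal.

Mask = 1 << 9 = 1000000000
Bit 9 of A is 0, so OR-ing with the mask flips it to 1.
  0001001010
| 1000000000
------------
  1001001010

Answer: 1001001010 (586)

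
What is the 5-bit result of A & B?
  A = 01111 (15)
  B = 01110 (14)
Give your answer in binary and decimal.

Apply & to each column (1 only where both bits are 1):
  01111
& 01110
-------
  01110

Answer: 01110 (14)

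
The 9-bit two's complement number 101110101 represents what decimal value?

MSB is 1, so the value is negative. Find the magnitude:
1. Invert bits:  010001010
2. Add 1:        010001011  = 139
3. Apply sign:   -139

Answer: -139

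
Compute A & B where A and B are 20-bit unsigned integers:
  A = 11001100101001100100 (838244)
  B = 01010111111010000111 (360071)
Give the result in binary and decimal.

Apply & to each column (1 only where both bits are 1):
  11001100101001100100
& 01010111111010000111
----------------------
  01000100101000000100

Answer: 01000100101000000100 (281092)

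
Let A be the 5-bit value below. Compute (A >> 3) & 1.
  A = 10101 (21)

Bit 3 is the 4th from the right.
  10101
   ^
That bit is 0.

Answer: 0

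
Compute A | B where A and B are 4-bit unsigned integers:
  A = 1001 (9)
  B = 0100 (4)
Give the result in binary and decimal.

Apply | to each column (1 where either bit is 1):
  1001
| 0100
------
  1101

Answer: 1101 (13)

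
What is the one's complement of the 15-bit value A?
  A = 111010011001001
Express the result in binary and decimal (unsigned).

Flip each bit (0->1, 1->0):
  111010011001001
  000101100110110

Answer: 000101100110110 (2870)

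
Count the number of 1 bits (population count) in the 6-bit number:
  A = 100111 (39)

100111
1-bits at positions (from bit 0 = LSB): 0, 1, 2, 5
Count = 4

Answer: 4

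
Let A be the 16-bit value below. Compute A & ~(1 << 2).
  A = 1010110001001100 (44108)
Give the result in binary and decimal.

Mask = ~(1 << 2) = 1111111111111011
Bit 2 of A is 1, so AND-ing with the mask clears it to 0.
  1010110001001100
& 1111111111111011
------------------
  1010110001001000

Answer: 1010110001001000 (44104)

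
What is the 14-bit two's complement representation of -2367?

1. Binary of +2367:  00100100111111
2. Invert bits:     11011011000000
3. Add 1:           11011011000001

Answer: 11011011000001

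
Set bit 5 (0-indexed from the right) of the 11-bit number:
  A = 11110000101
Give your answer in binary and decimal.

Mask = 1 << 5 = 00000100000
Bit 5 of A is 0, so OR-ing with the mask flips it to 1.
  11110000101
| 00000100000
-------------
  11110100101

Answer: 11110100101 (1957)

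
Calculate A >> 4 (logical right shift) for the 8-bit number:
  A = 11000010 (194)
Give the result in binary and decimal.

Logical shift right by 4: drop the bottom 4 bit(s), prepend 4 zero(s) on the left.
  11000010  ->  keep [1100], discard [0010], prepend 0000
= 00001100

Answer: 00001100 (12)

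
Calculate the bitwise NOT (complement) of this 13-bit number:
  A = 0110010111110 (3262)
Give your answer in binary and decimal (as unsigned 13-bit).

Flip each bit (0->1, 1->0):
  0110010111110
  1001101000001

Answer: 1001101000001 (4929)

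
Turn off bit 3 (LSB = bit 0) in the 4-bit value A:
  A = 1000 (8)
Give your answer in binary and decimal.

Mask = ~(1 << 3) = 0111
Bit 3 of A is 1, so AND-ing with the mask clears it to 0.
  1000
& 0111
------
  0000

Answer: 0000 (0)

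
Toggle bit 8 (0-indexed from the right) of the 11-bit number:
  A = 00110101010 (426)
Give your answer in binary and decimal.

Mask = 1 << 8 = 00100000000
Bit 8 of A is 1; XOR with the mask flips it to 0.
  00110101010
^ 00100000000
-------------
  00010101010

Answer: 00010101010 (170)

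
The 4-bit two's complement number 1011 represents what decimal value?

MSB is 1, so the value is negative. Find the magnitude:
1. Invert bits:  0100
2. Add 1:        0101  = 5
3. Apply sign:   -5

Answer: -5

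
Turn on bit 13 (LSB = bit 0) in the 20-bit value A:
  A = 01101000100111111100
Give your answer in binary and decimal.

Mask = 1 << 13 = 00000010000000000000
Bit 13 of A is 0, so OR-ing with the mask flips it to 1.
  01101000100111111100
| 00000010000000000000
----------------------
  01101010100111111100

Answer: 01101010100111111100 (436732)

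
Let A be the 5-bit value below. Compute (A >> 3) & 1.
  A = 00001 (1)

Bit 3 is the 4th from the right.
  00001
   ^
That bit is 0.

Answer: 0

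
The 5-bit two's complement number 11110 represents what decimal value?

MSB is 1, so the value is negative. Find the magnitude:
1. Invert bits:  00001
2. Add 1:        00010  = 2
3. Apply sign:   -2

Answer: -2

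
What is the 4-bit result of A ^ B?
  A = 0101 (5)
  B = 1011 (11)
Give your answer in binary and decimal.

Apply ^ to each column (1 where bits differ):
  0101
^ 1011
------
  1110

Answer: 1110 (14)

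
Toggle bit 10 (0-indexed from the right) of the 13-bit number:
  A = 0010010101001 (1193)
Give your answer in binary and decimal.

Mask = 1 << 10 = 0010000000000
Bit 10 of A is 1; XOR with the mask flips it to 0.
  0010010101001
^ 0010000000000
---------------
  0000010101001

Answer: 0000010101001 (169)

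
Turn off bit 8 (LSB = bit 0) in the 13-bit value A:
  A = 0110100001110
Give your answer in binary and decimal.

Mask = ~(1 << 8) = 1111011111111
Bit 8 of A is 1, so AND-ing with the mask clears it to 0.
  0110100001110
& 1111011111111
---------------
  0110000001110

Answer: 0110000001110 (3086)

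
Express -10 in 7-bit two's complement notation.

1. Binary of +10:  0001010
2. Invert bits:     1110101
3. Add 1:           1110110

Answer: 1110110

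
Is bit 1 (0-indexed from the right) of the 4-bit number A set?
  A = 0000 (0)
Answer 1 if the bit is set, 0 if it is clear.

Bit 1 is the 2nd from the right.
  0000
    ^
That bit is 0.

Answer: 0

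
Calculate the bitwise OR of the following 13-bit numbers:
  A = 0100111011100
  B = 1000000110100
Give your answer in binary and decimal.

Apply | to each column (1 where either bit is 1):
  0100111011100
| 1000000110100
---------------
  1100111111100

Answer: 1100111111100 (6652)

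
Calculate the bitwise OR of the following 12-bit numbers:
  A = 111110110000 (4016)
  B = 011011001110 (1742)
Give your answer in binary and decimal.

Apply | to each column (1 where either bit is 1):
  111110110000
| 011011001110
--------------
  111111111110

Answer: 111111111110 (4094)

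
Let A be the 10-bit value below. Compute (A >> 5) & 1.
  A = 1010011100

Bit 5 is the 6th from the right.
  1010011100
      ^
That bit is 0.

Answer: 0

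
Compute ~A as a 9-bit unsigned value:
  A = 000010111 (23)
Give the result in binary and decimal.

Flip each bit (0->1, 1->0):
  000010111
  111101000

Answer: 111101000 (488)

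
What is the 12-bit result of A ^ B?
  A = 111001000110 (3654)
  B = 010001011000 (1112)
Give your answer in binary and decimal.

Apply ^ to each column (1 where bits differ):
  111001000110
^ 010001011000
--------------
  101000011110

Answer: 101000011110 (2590)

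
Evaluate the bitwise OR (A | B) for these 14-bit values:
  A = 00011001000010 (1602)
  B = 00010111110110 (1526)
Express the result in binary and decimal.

Apply | to each column (1 where either bit is 1):
  00011001000010
| 00010111110110
----------------
  00011111110110

Answer: 00011111110110 (2038)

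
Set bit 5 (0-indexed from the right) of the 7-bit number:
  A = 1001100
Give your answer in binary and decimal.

Mask = 1 << 5 = 0100000
Bit 5 of A is 0, so OR-ing with the mask flips it to 1.
  1001100
| 0100000
---------
  1101100

Answer: 1101100 (108)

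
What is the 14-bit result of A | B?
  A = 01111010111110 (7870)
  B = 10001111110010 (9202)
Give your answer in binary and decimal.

Apply | to each column (1 where either bit is 1):
  01111010111110
| 10001111110010
----------------
  11111111111110

Answer: 11111111111110 (16382)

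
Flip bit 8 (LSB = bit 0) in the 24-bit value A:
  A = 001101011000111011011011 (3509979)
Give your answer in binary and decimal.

Mask = 1 << 8 = 000000000000000100000000
Bit 8 of A is 0; XOR with the mask flips it to 1.
  001101011000111011011011
^ 000000000000000100000000
--------------------------
  001101011000111111011011

Answer: 001101011000111111011011 (3510235)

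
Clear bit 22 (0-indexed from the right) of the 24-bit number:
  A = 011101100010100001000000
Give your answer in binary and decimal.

Mask = ~(1 << 22) = 101111111111111111111111
Bit 22 of A is 1, so AND-ing with the mask clears it to 0.
  011101100010100001000000
& 101111111111111111111111
--------------------------
  001101100010100001000000

Answer: 001101100010100001000000 (3549248)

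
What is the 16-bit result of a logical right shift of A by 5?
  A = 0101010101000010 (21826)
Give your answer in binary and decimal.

Logical shift right by 5: drop the bottom 5 bit(s), prepend 5 zero(s) on the left.
  0101010101000010  ->  keep [01010101010], discard [00010], prepend 00000
= 0000001010101010

Answer: 0000001010101010 (682)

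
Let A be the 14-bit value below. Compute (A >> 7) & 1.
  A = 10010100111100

Bit 7 is the 8th from the right.
  10010100111100
        ^
That bit is 0.

Answer: 0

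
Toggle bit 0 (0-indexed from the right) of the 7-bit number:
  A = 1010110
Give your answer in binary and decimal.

Mask = 1 << 0 = 0000001
Bit 0 of A is 0; XOR with the mask flips it to 1.
  1010110
^ 0000001
---------
  1010111

Answer: 1010111 (87)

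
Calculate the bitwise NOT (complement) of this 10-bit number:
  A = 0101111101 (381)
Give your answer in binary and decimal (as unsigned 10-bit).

Flip each bit (0->1, 1->0):
  0101111101
  1010000010

Answer: 1010000010 (642)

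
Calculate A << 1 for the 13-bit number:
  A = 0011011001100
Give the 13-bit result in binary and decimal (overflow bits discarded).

Shift left by 1: drop the top 1 bit(s), append 1 zero(s) on the right.
  0011011001100  ->  discard [0], keep [011011001100], append 0
= 0110110011000

Answer: 0110110011000 (3480)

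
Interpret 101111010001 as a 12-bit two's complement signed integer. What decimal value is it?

MSB is 1, so the value is negative. Find the magnitude:
1. Invert bits:  010000101110
2. Add 1:        010000101111  = 1071
3. Apply sign:   -1071

Answer: -1071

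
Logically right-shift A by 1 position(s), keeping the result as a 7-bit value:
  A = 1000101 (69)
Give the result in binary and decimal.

Logical shift right by 1: drop the bottom 1 bit(s), prepend 1 zero(s) on the left.
  1000101  ->  keep [100010], discard [1], prepend 0
= 0100010

Answer: 0100010 (34)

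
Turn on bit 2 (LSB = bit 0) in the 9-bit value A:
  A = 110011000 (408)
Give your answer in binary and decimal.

Mask = 1 << 2 = 000000100
Bit 2 of A is 0, so OR-ing with the mask flips it to 1.
  110011000
| 000000100
-----------
  110011100

Answer: 110011100 (412)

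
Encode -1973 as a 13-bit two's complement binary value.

1. Binary of +1973:  0011110110101
2. Invert bits:     1100001001010
3. Add 1:           1100001001011

Answer: 1100001001011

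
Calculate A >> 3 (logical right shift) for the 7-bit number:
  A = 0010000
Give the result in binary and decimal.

Logical shift right by 3: drop the bottom 3 bit(s), prepend 3 zero(s) on the left.
  0010000  ->  keep [0010], discard [000], prepend 000
= 0000010

Answer: 0000010 (2)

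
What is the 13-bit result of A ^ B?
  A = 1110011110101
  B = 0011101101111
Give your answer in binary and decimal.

Apply ^ to each column (1 where bits differ):
  1110011110101
^ 0011101101111
---------------
  1101110011010

Answer: 1101110011010 (7066)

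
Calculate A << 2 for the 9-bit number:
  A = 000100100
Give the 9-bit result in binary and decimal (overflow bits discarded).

Shift left by 2: drop the top 2 bit(s), append 2 zero(s) on the right.
  000100100  ->  discard [00], keep [0100100], append 00
= 010010000

Answer: 010010000 (144)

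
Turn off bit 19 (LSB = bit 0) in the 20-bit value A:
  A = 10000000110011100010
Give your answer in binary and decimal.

Mask = ~(1 << 19) = 01111111111111111111
Bit 19 of A is 1, so AND-ing with the mask clears it to 0.
  10000000110011100010
& 01111111111111111111
----------------------
  00000000110011100010

Answer: 00000000110011100010 (3298)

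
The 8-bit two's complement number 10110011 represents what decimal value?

MSB is 1, so the value is negative. Find the magnitude:
1. Invert bits:  01001100
2. Add 1:        01001101  = 77
3. Apply sign:   -77

Answer: -77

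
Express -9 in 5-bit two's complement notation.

1. Binary of +9:  01001
2. Invert bits:     10110
3. Add 1:           10111

Answer: 10111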